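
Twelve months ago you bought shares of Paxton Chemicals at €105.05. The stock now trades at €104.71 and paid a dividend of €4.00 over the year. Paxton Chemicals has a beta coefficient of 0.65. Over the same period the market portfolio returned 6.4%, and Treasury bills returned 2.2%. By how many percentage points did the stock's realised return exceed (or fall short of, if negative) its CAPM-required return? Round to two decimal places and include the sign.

Realised HPR = (P1 + D1 − P0) / P0 = (104.71 + 4.00 − 105.05) / 105.05 = 3.66 / 105.05 = 3.4841%
MRP = 6.4% − 2.2% = 4.20%
CAPM required = R_f + β·MRP = 2.2% + 0.65 × 4.2% = 4.9300%
α = realised − required = 3.4841% − 4.9300% = -1.45%

-1.45%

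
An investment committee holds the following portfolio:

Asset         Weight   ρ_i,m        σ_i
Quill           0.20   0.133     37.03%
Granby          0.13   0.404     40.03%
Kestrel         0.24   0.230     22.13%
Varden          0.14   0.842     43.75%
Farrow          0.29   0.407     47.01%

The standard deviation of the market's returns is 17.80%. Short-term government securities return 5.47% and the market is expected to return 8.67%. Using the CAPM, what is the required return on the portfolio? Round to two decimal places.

β_Quill = 0.133 × 37.03% / 17.80% = 0.2767
β_Granby = 0.404 × 40.03% / 17.80% = 0.9085
β_Kestrel = 0.230 × 22.13% / 17.80% = 0.2859
β_Varden = 0.842 × 43.75% / 17.80% = 2.0695
β_Farrow = 0.407 × 47.01% / 17.80% = 1.0749
β_P = Σ w_i β_i = 0.20×0.2767 + 0.13×0.9085 + 0.24×0.2859 + 0.14×2.0695 + 0.29×1.0749 = 0.8435
MRP = 8.67% − 5.47% = 3.20%
E(R_P) = R_f + β_P × MRP = 5.47% + 0.8435 × 3.20% = 8.17%

8.17%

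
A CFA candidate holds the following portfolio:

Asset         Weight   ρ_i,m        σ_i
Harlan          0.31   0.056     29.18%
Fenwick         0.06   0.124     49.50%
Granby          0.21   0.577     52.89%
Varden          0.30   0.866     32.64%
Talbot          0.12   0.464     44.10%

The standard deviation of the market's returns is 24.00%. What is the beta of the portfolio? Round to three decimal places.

0.759

β_Harlan = 0.056 × 29.18% / 24.00% = 0.0681
β_Fenwick = 0.124 × 49.50% / 24.00% = 0.2558
β_Granby = 0.577 × 52.89% / 24.00% = 1.2716
β_Varden = 0.866 × 32.64% / 24.00% = 1.1778
β_Talbot = 0.464 × 44.10% / 24.00% = 0.8526
β_P = Σ w_i β_i = 0.31×0.0681 + 0.06×0.2558 + 0.21×1.2716 + 0.30×1.1778 + 0.12×0.8526 = 0.7591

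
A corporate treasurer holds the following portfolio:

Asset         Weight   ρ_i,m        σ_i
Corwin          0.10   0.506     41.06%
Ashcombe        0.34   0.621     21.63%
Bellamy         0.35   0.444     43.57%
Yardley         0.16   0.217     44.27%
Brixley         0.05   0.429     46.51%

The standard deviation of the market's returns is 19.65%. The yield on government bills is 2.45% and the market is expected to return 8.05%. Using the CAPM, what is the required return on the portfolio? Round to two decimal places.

β_Corwin = 0.506 × 41.06% / 19.65% = 1.0573
β_Ashcombe = 0.621 × 21.63% / 19.65% = 0.6836
β_Bellamy = 0.444 × 43.57% / 19.65% = 0.9845
β_Yardley = 0.217 × 44.27% / 19.65% = 0.4889
β_Brixley = 0.429 × 46.51% / 19.65% = 1.0154
β_P = Σ w_i β_i = 0.10×1.0573 + 0.34×0.6836 + 0.35×0.9845 + 0.16×0.4889 + 0.05×1.0154 = 0.8117
MRP = 8.05% − 2.45% = 5.60%
E(R_P) = R_f + β_P × MRP = 2.45% + 0.8117 × 5.60% = 7.00%

7.00%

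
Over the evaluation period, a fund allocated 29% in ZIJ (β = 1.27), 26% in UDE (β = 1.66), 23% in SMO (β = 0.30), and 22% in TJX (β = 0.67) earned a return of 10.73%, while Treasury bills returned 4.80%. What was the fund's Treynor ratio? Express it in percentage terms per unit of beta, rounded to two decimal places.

β_P = 0.29×1.27 + 0.26×1.66 + 0.23×0.30 + 0.22×0.67 = 1.0163
Treynor = (R_P − R_f) / β_P = (10.73% − 4.80%) / 1.0163 = 5.93% / 1.0163 = 5.83%

5.83%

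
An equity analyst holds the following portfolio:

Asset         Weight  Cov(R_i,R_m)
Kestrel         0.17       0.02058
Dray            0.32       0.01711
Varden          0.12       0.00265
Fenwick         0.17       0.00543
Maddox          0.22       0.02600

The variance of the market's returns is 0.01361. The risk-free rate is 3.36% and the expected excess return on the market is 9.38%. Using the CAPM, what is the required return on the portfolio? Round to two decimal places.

14.34%

β_Kestrel = 0.02058 / 0.01361 = 1.5121
β_Dray = 0.01711 / 0.01361 = 1.2572
β_Varden = 0.00265 / 0.01361 = 0.1947
β_Fenwick = 0.00543 / 0.01361 = 0.3990
β_Maddox = 0.02600 / 0.01361 = 1.9104
β_P = Σ w_i β_i = 0.17×1.5121 + 0.32×1.2572 + 0.12×0.1947 + 0.17×0.3990 + 0.22×1.9104 = 1.1708
E(R_P) = R_f + β_P × MRP = 3.36% + 1.1708 × 9.38% = 14.34%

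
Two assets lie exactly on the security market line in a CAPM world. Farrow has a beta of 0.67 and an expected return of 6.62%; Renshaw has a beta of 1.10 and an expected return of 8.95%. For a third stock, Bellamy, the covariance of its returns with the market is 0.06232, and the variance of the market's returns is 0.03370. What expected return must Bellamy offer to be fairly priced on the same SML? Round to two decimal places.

13.01%

MRP = (8.95% − 6.62%) / (1.10 − 0.67) = 5.4186%
R_f = 6.62% − 0.67 × 5.4186% = 2.9895%
β_Bellamy = Cov / Var(R_m) = 0.06232 / 0.03370 = 1.8493
E(R_Bellamy) = R_f + β × MRP = 2.9895% + 1.8493 × 5.4186% = 13.01%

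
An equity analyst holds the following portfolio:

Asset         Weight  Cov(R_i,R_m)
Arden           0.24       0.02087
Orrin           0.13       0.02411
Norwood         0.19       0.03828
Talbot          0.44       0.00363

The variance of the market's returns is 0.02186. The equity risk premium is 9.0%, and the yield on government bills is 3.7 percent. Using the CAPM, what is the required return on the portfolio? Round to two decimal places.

β_Arden = 0.02087 / 0.02186 = 0.9547
β_Orrin = 0.02411 / 0.02186 = 1.1029
β_Norwood = 0.03828 / 0.02186 = 1.7511
β_Talbot = 0.00363 / 0.02186 = 0.1661
β_P = Σ w_i β_i = 0.24×0.9547 + 0.13×1.1029 + 0.19×1.7511 + 0.44×0.1661 = 0.7783
E(R_P) = R_f + β_P × MRP = 3.7% + 0.7783 × 9.0% = 10.70%

10.70%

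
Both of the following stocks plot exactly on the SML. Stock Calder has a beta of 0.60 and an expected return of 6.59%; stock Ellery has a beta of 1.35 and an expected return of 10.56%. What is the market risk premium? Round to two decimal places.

Both satisfy E(R) = R_f + β·MRP, so the slope of the SML is
MRP = (10.56% − 6.59%) / (1.35 − 0.60) = 3.97% / 0.75 = 5.2933%

5.29%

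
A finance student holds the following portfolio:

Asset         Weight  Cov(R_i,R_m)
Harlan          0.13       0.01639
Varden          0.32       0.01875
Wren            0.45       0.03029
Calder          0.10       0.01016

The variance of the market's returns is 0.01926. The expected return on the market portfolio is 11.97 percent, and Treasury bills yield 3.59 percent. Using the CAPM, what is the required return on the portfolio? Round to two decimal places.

β_Harlan = 0.01639 / 0.01926 = 0.8510
β_Varden = 0.01875 / 0.01926 = 0.9735
β_Wren = 0.03029 / 0.01926 = 1.5727
β_Calder = 0.01016 / 0.01926 = 0.5275
β_P = Σ w_i β_i = 0.13×0.8510 + 0.32×0.9735 + 0.45×1.5727 + 0.10×0.5275 = 1.1826
MRP = 11.97% − 3.59% = 8.38%
E(R_P) = R_f + β_P × MRP = 3.59% + 1.1826 × 8.38% = 13.50%

13.50%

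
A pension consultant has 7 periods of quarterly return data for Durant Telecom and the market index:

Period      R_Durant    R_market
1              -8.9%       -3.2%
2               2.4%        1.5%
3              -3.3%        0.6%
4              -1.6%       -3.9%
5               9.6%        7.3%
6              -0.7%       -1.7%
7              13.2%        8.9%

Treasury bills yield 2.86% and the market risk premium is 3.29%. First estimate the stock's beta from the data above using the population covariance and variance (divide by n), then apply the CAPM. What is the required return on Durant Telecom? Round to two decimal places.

Mean R_i = (-8.9 + 2.4 − 3.3 − 1.6 + 9.6 − 0.7 + 13.2) / 7 = 1.5286%
Mean R_m = (-3.2 + 1.5 + 0.6 − 3.9 + 7.3 − 1.7 + 8.9) / 7 = 1.3571%
Σ(R_i − R̄_i)(R_m − R̄_m) = 210.5686  ⇒  Cov = 210.5686 / 7 = 30.0812
Σ(R_m − R̄_m)² = 150.5571  ⇒  Var(R_m) = 150.5571 / 7 = 21.5082
β = Cov / Var(R_m) = 30.0812 / 21.5082 = 1.3986
E(R) = R_f + β × MRP = 2.86% + 1.3986 × 3.29% = 7.46%

7.46%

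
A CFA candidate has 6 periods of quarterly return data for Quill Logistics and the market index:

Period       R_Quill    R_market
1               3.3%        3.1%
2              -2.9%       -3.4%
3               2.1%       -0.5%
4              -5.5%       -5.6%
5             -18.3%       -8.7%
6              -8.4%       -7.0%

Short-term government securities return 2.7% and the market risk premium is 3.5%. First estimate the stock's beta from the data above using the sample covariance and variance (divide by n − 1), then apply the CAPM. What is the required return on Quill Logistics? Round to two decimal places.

8.47%

Mean R_i = (3.3 − 2.9 + 2.1 − 5.5 − 18.3 − 8.4) / 6 = -4.9500%
Mean R_m = (3.1 − 3.4 − 0.5 − 5.6 − 8.7 − 7.0) / 6 = -3.6833%
Σ(R_i − R̄_i)(R_m − R̄_m) = 158.4550  ⇒  Cov = 158.4550 / 5 = 31.6910
Σ(R_m − R̄_m)² = 96.0683  ⇒  Var(R_m) = 96.0683 / 5 = 19.2137
β = Cov / Var(R_m) = 31.6910 / 19.2137 = 1.6494
E(R) = R_f + β × MRP = 2.7% + 1.6494 × 3.5% = 8.47%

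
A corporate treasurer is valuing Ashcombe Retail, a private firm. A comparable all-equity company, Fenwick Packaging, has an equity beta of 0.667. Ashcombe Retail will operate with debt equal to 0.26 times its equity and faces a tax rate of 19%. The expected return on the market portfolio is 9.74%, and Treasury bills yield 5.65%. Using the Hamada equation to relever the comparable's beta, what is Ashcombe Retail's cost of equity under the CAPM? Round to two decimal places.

8.95%

β_L = β_U × [1 + (1 − t)(D/E)] = 0.667 × [1 + (1 − 0.19) × 0.26]
    = 0.667 × [1 + 0.81 × 0.26] = 0.667 × 1.2106 = 0.8075
MRP = 9.74% − 5.65% = 4.09%
E(R) = R_f + β_L × MRP = 5.65% + 0.8075 × 4.09% = 8.95%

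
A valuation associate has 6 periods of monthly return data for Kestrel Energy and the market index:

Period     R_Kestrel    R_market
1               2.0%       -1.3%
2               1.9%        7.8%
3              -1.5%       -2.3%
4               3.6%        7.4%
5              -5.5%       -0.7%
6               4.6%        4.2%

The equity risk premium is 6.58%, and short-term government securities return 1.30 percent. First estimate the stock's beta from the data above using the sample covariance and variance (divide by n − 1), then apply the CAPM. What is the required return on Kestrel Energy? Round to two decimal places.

4.67%

Mean R_i = (2.0 + 1.9 − 1.5 + 3.6 − 5.5 + 4.6) / 6 = 0.8500%
Mean R_m = (-1.3 + 7.8 − 2.3 + 7.4 − 0.7 + 4.2) / 6 = 2.5167%
Σ(R_i − R̄_i)(R_m − R̄_m) = 52.6450  ⇒  Cov = 52.6450 / 5 = 10.5290
Σ(R_m − R̄_m)² = 102.7083  ⇒  Var(R_m) = 102.7083 / 5 = 20.5417
β = Cov / Var(R_m) = 10.5290 / 20.5417 = 0.5126
E(R) = R_f + β × MRP = 1.30% + 0.5126 × 6.58% = 4.67%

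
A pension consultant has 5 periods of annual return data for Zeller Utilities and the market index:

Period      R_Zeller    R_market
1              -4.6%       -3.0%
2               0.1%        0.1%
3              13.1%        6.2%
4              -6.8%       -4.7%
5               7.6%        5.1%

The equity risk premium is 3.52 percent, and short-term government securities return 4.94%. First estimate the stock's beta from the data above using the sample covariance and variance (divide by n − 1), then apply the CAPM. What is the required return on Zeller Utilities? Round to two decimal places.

10.96%

Mean R_i = (-4.6 + 0.1 + 13.1 − 6.8 + 7.6) / 5 = 1.8800%
Mean R_m = (-3.0 + 0.1 + 6.2 − 4.7 + 5.1) / 5 = 0.7400%
Σ(R_i − R̄_i)(R_m − R̄_m) = 158.7940  ⇒  Cov = 158.7940 / 4 = 39.6985
Σ(R_m − R̄_m)² = 92.8120  ⇒  Var(R_m) = 92.8120 / 4 = 23.2030
β = Cov / Var(R_m) = 39.6985 / 23.2030 = 1.7109
E(R) = R_f + β × MRP = 4.94% + 1.7109 × 3.52% = 10.96%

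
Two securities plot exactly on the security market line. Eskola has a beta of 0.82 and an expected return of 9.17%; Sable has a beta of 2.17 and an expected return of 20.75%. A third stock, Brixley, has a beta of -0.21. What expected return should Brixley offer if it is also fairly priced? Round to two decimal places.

MRP (SML slope) = (20.75% − 9.17%) / (2.17 − 0.82) = 11.58% / 1.35 = 8.5778%
R_f (intercept) = 9.17% − 0.82 × 8.5778% = 2.1362%
E(R_Brixley) = R_f + β × MRP = 2.1362% + -0.21 × 8.5778% = 0.33%

0.33%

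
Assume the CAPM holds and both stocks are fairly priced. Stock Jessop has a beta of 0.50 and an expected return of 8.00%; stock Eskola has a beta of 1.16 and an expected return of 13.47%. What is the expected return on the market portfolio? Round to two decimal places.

12.14%

Both satisfy E(R) = R_f + β·MRP, so the slope of the SML is
MRP = (13.47% − 8.00%) / (1.16 − 0.50) = 5.47% / 0.66 = 8.2879%
R_f = E(R_Jessop) − β_Jessop·MRP = 8.00% − 0.50 × 8.2879% = 3.8561%
E(R_m) = R_f + MRP = 3.8561% + 8.2879% = 12.14%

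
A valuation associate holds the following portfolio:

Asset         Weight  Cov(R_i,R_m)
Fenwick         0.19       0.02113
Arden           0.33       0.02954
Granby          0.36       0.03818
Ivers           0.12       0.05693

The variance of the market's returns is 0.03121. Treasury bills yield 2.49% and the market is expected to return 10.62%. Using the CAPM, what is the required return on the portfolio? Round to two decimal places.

11.44%

β_Fenwick = 0.02113 / 0.03121 = 0.6770
β_Arden = 0.02954 / 0.03121 = 0.9465
β_Granby = 0.03818 / 0.03121 = 1.2233
β_Ivers = 0.05693 / 0.03121 = 1.8241
β_P = Σ w_i β_i = 0.19×0.6770 + 0.33×0.9465 + 0.36×1.2233 + 0.12×1.8241 = 1.1003
MRP = 10.62% − 2.49% = 8.13%
E(R_P) = R_f + β_P × MRP = 2.49% + 1.1003 × 8.13% = 11.44%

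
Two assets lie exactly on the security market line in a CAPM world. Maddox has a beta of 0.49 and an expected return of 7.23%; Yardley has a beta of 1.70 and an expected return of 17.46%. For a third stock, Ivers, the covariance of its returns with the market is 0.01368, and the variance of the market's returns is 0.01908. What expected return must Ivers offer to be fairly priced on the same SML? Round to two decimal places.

MRP = (17.46% − 7.23%) / (1.70 − 0.49) = 8.4545%
R_f = 7.23% − 0.49 × 8.4545% = 3.0873%
β_Ivers = Cov / Var(R_m) = 0.01368 / 0.01908 = 0.7170
E(R_Ivers) = R_f + β × MRP = 3.0873% + 0.7170 × 8.4545% = 9.15%

9.15%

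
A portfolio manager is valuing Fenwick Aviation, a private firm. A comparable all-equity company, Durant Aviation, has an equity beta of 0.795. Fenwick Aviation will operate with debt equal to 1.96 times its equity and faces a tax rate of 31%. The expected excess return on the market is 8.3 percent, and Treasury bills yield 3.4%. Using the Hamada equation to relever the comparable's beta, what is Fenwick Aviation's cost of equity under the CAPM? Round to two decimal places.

18.92%

β_L = β_U × [1 + (1 − t)(D/E)] = 0.795 × [1 + (1 − 0.31) × 1.96]
    = 0.795 × [1 + 0.69 × 1.96] = 0.795 × 2.3524 = 1.8702
E(R) = R_f + β_L × MRP = 3.4% + 1.8702 × 8.3% = 18.92%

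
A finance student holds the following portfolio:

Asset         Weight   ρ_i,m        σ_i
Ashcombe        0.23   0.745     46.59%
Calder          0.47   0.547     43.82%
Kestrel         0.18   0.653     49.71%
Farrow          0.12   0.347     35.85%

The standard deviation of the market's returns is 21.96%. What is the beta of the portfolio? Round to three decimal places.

β_Ashcombe = 0.745 × 46.59% / 21.96% = 1.5806
β_Calder = 0.547 × 43.82% / 21.96% = 1.0915
β_Kestrel = 0.653 × 49.71% / 21.96% = 1.4782
β_Farrow = 0.347 × 35.85% / 21.96% = 0.5665
β_P = Σ w_i β_i = 0.23×1.5806 + 0.47×1.0915 + 0.18×1.4782 + 0.12×0.5665 = 1.2106

1.211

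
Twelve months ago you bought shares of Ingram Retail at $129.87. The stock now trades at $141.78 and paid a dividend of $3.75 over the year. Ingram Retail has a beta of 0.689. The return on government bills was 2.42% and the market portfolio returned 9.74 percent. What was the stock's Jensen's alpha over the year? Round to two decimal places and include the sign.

Realised HPR = (P1 + D1 − P0) / P0 = (141.78 + 3.75 − 129.87) / 129.87 = 15.66 / 129.87 = 12.0582%
MRP = 9.74% − 2.42% = 7.32%
CAPM required = R_f + β·MRP = 2.42% + 0.689 × 7.32% = 7.46348%
α = realised − required = 12.0582% − 7.46348% = +4.59%

+4.59%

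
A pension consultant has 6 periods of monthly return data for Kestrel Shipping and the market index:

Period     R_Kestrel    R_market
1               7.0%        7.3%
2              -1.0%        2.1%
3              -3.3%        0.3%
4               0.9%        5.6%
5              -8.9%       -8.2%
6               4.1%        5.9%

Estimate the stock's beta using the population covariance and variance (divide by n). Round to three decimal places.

0.937

Mean R_i = (7.0 − 1.0 − 3.3 + 0.9 − 8.9 + 4.1) / 6 = -0.2000%
Mean R_m = (7.3 + 2.1 + 0.3 + 5.6 − 8.2 + 5.9) / 6 = 2.1667%
Σ(R_i − R̄_i)(R_m − R̄_m) = 152.8200  ⇒  Cov = 152.8200 / 6 = 25.4700
Σ(R_m − R̄_m)² = 163.0333  ⇒  Var(R_m) = 163.0333 / 6 = 27.1722
β = Cov / Var(R_m) = 25.4700 / 27.1722 = 0.9374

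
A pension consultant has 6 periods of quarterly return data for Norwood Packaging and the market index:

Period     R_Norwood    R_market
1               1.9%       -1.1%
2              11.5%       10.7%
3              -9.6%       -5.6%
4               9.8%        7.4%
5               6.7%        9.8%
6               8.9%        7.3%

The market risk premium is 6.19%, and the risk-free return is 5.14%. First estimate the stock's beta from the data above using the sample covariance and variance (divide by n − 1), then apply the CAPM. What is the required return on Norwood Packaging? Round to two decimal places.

12.00%

Mean R_i = (1.9 + 11.5 − 9.6 + 9.8 + 6.7 + 8.9) / 6 = 4.8667%
Mean R_m = (-1.1 + 10.7 − 5.6 + 7.4 + 9.8 + 7.3) / 6 = 4.7500%
Σ(R_i − R̄_i)(R_m − R̄_m) = 239.1700  ⇒  Cov = 239.1700 / 5 = 47.8340
Σ(R_m − R̄_m)² = 215.7750  ⇒  Var(R_m) = 215.7750 / 5 = 43.1550
β = Cov / Var(R_m) = 47.8340 / 43.1550 = 1.1084
E(R) = R_f + β × MRP = 5.14% + 1.1084 × 6.19% = 12.00%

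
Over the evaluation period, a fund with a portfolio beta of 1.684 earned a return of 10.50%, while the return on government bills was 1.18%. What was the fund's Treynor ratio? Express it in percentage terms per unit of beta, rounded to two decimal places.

5.53%

Treynor = (R_P − R_f) / β_P = (10.50% − 1.18%) / 1.6840 = 9.32% / 1.6840 = 5.53%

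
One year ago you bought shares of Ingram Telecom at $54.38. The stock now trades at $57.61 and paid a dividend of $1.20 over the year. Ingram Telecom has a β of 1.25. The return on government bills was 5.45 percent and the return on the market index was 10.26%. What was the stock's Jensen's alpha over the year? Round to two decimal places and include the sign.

-3.32%

Realised HPR = (P1 + D1 − P0) / P0 = (57.61 + 1.20 − 54.38) / 54.38 = 4.43 / 54.38 = 8.1464%
MRP = 10.26% − 5.45% = 4.81%
CAPM required = R_f + β·MRP = 5.45% + 1.25 × 4.81% = 11.4625%
α = realised − required = 8.1464% − 11.4625% = -3.32%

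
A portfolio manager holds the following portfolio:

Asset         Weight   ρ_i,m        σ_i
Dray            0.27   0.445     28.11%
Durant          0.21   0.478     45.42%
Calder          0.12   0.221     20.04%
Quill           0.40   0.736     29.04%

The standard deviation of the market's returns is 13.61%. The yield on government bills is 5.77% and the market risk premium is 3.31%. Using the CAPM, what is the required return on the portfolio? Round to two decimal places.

9.91%

β_Dray = 0.445 × 28.11% / 13.61% = 0.9191
β_Durant = 0.478 × 45.42% / 13.61% = 1.5952
β_Calder = 0.221 × 20.04% / 13.61% = 0.3254
β_Quill = 0.736 × 29.04% / 13.61% = 1.5704
β_P = Σ w_i β_i = 0.27×0.9191 + 0.21×1.5952 + 0.12×0.3254 + 0.40×1.5704 = 1.2504
E(R_P) = R_f + β_P × MRP = 5.77% + 1.2504 × 3.31% = 9.91%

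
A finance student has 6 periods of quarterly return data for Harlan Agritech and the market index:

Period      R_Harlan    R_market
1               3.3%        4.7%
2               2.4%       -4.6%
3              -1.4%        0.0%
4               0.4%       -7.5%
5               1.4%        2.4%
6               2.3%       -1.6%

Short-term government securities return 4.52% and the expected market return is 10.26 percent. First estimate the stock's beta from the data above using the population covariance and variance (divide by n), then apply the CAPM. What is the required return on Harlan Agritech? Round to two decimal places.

Mean R_i = (3.3 + 2.4 − 1.4 + 0.4 + 1.4 + 2.3) / 6 = 1.4000%
Mean R_m = (4.7 − 4.6 + 0.0 − 7.5 + 2.4 − 1.6) / 6 = -1.1000%
Σ(R_i − R̄_i)(R_m − R̄_m) = 10.3900  ⇒  Cov = 10.3900 / 6 = 1.7317
Σ(R_m − R̄_m)² = 100.5600  ⇒  Var(R_m) = 100.5600 / 6 = 16.7600
β = Cov / Var(R_m) = 1.7317 / 16.7600 = 0.1033
MRP = 10.26% − 4.52% = 5.74%
E(R) = R_f + β × MRP = 4.52% + 0.1033 × 5.74% = 5.11%

5.11%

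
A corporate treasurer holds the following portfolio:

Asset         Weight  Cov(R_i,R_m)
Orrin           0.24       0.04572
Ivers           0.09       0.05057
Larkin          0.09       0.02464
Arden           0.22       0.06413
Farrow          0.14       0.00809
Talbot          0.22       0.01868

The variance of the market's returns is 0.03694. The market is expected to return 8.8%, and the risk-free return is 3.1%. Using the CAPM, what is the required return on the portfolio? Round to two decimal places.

β_Orrin = 0.04572 / 0.03694 = 1.2377
β_Ivers = 0.05057 / 0.03694 = 1.3690
β_Larkin = 0.02464 / 0.03694 = 0.6670
β_Arden = 0.06413 / 0.03694 = 1.7361
β_Farrow = 0.00809 / 0.03694 = 0.2190
β_Talbot = 0.01868 / 0.03694 = 0.5057
β_P = Σ w_i β_i = 0.24×1.2377 + 0.09×1.3690 + 0.09×0.6670 + 0.22×1.7361 + 0.14×0.2190 + 0.22×0.5057 = 1.0041
MRP = 8.8% − 3.1% = 5.70%
E(R_P) = R_f + β_P × MRP = 3.1% + 1.0041 × 5.7% = 8.82%

8.82%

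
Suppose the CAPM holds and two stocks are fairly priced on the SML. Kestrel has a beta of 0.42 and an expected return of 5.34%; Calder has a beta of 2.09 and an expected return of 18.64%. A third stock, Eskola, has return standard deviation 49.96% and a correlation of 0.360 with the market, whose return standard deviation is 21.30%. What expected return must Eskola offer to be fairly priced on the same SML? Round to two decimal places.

8.72%

MRP = (18.64% − 5.34%) / (2.09 − 0.42) = 7.9641%
R_f = 5.34% − 0.42 × 7.9641% = 1.9951%
β_Eskola = ρ·σ_i/σ_m = 0.360 × 49.96 / 21.30 = 0.8444
E(R_Eskola) = R_f + β × MRP = 1.9951% + 0.8444 × 7.9641% = 8.72%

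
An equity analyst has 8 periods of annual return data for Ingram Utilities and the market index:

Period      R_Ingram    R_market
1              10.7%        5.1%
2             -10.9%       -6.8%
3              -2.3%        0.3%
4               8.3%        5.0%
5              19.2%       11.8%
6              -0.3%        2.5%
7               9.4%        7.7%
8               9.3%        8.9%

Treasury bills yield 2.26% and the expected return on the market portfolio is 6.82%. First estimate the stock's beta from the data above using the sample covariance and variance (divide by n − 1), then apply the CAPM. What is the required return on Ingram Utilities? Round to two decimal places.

Mean R_i = (10.7 − 10.9 − 2.3 + 8.3 + 19.2 − 0.3 + 9.4 + 9.3) / 8 = 5.4250%
Mean R_m = (5.1 − 6.8 + 0.3 + 5.0 + 11.8 + 2.5 + 7.7 + 8.9) / 8 = 4.3125%
Σ(R_i − R̄_i)(R_m − R̄_m) = 363.2975  ⇒  Cov = 363.2975 / 7 = 51.8996
Σ(R_m − R̄_m)² = 232.5488  ⇒  Var(R_m) = 232.5488 / 7 = 33.2213
β = Cov / Var(R_m) = 51.8996 / 33.2213 = 1.5622
MRP = 6.82% − 2.26% = 4.56%
E(R) = R_f + β × MRP = 2.26% + 1.5622 × 4.56% = 9.38%

9.38%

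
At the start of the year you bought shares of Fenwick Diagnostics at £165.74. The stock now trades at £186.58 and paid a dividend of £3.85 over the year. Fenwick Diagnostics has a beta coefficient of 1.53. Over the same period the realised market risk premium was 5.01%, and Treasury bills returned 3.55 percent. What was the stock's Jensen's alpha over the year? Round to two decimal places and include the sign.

Realised HPR = (P1 + D1 − P0) / P0 = (186.58 + 3.85 − 165.74) / 165.74 = 24.69 / 165.74 = 14.8968%
CAPM required = R_f + β·MRP = 3.55% + 1.53 × 5.01% = 11.2153%
α = realised − required = 14.8968% − 11.2153% = +3.68%

+3.68%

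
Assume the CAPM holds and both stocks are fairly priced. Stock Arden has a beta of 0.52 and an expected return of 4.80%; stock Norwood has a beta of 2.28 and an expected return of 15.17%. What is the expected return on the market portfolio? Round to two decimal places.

7.63%

Both satisfy E(R) = R_f + β·MRP, so the slope of the SML is
MRP = (15.17% − 4.80%) / (2.28 − 0.52) = 10.37% / 1.76 = 5.8920%
R_f = E(R_Arden) − β_Arden·MRP = 4.80% − 0.52 × 5.8920% = 1.7362%
E(R_m) = R_f + MRP = 1.7362% + 5.8920% = 7.63%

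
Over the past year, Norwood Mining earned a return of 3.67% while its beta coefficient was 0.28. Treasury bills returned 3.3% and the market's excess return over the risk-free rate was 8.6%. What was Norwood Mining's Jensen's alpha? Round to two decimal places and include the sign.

CAPM benchmark = R_f + β(R_m − R_f) = 3.3% + 0.28 × 8.6% = 5.7080%
α = actual − benchmark = 3.67% − 5.7080% = -2.04%

-2.04%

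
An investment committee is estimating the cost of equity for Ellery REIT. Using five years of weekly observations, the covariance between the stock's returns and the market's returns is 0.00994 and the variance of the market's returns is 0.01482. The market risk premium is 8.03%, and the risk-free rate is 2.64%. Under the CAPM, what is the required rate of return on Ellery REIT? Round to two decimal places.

β = Cov(R_i, R_m) / Var(R_m) = 0.00994 / 0.01482 = 0.6707
E(R) = R_f + β × MRP = 2.64% + 0.6707 × 8.03% = 8.03%

8.03%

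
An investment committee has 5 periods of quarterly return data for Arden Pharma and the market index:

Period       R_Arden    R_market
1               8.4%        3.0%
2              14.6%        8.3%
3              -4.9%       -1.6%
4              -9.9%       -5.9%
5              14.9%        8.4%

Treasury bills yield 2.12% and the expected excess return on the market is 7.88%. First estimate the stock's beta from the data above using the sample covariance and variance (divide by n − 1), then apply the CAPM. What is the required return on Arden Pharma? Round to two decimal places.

16.33%

Mean R_i = (8.4 + 14.6 − 4.9 − 9.9 + 14.9) / 5 = 4.6200%
Mean R_m = (3.0 + 8.3 − 1.6 − 5.9 + 8.4) / 5 = 2.4400%
Σ(R_i − R̄_i)(R_m − R̄_m) = 281.4260  ⇒  Cov = 281.4260 / 4 = 70.3565
Σ(R_m − R̄_m)² = 156.0520  ⇒  Var(R_m) = 156.0520 / 4 = 39.0130
β = Cov / Var(R_m) = 70.3565 / 39.0130 = 1.8034
E(R) = R_f + β × MRP = 2.12% + 1.8034 × 7.88% = 16.33%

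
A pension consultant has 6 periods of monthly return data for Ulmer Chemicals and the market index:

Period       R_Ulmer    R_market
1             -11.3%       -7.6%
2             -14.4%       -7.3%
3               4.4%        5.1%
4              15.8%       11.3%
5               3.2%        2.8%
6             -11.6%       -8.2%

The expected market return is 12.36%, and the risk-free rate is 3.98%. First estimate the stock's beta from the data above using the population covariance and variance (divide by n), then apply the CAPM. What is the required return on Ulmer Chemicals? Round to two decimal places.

16.08%

Mean R_i = (-11.3 − 14.4 + 4.4 + 15.8 + 3.2 − 11.6) / 6 = -2.3167%
Mean R_m = (-7.6 − 7.3 + 5.1 + 11.3 + 2.8 − 8.2) / 6 = -0.6500%
Σ(R_i − R̄_i)(R_m − R̄_m) = 487.0250  ⇒  Cov = 487.0250 / 6 = 81.1708
Σ(R_m − R̄_m)² = 337.2950  ⇒  Var(R_m) = 337.2950 / 6 = 56.2158
β = Cov / Var(R_m) = 81.1708 / 56.2158 = 1.4439
MRP = 12.36% − 3.98% = 8.38%
E(R) = R_f + β × MRP = 3.98% + 1.4439 × 8.38% = 16.08%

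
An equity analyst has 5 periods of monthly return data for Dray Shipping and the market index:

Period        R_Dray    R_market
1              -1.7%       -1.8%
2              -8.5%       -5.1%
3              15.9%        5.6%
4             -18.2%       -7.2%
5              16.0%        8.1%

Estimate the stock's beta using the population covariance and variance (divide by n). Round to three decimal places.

Mean R_i = (-1.7 − 8.5 + 15.9 − 18.2 + 16.0) / 5 = 0.7000%
Mean R_m = (-1.8 − 5.1 + 5.6 − 7.2 + 8.1) / 5 = -0.0800%
Σ(R_i − R̄_i)(R_m − R̄_m) = 396.3700  ⇒  Cov = 396.3700 / 5 = 79.2740
Σ(R_m − R̄_m)² = 178.0280  ⇒  Var(R_m) = 178.0280 / 5 = 35.6056
β = Cov / Var(R_m) = 79.2740 / 35.6056 = 2.2264

2.226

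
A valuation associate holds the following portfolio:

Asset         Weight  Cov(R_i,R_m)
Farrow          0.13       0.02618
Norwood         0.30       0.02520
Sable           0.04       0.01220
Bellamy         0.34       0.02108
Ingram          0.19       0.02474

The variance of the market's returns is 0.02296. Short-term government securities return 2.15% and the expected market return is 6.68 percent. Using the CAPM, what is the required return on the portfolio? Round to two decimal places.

β_Farrow = 0.02618 / 0.02296 = 1.1402
β_Norwood = 0.02520 / 0.02296 = 1.0976
β_Sable = 0.01220 / 0.02296 = 0.5314
β_Bellamy = 0.02108 / 0.02296 = 0.9181
β_Ingram = 0.02474 / 0.02296 = 1.0775
β_P = Σ w_i β_i = 0.13×1.1402 + 0.30×1.0976 + 0.04×0.5314 + 0.34×0.9181 + 0.19×1.0775 = 1.0156
MRP = 6.68% − 2.15% = 4.53%
E(R_P) = R_f + β_P × MRP = 2.15% + 1.0156 × 4.53% = 6.75%

6.75%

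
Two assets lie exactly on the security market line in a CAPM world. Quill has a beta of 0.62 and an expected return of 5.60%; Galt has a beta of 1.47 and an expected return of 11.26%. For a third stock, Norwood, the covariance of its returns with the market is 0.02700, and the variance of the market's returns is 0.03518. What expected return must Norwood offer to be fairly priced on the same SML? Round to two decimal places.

MRP = (11.26% − 5.60%) / (1.47 − 0.62) = 6.6588%
R_f = 5.60% − 0.62 × 6.6588% = 1.4715%
β_Norwood = Cov / Var(R_m) = 0.02700 / 0.03518 = 0.7675
E(R_Norwood) = R_f + β × MRP = 1.4715% + 0.7675 × 6.6588% = 6.58%

6.58%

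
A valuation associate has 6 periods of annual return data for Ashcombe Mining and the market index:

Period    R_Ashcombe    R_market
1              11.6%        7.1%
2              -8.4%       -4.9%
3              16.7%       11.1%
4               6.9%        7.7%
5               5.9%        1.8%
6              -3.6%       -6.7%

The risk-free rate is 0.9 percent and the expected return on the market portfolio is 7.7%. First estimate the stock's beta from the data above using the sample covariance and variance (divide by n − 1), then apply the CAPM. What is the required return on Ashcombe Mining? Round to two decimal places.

9.18%

Mean R_i = (11.6 − 8.4 + 16.7 + 6.9 + 5.9 − 3.6) / 6 = 4.8500%
Mean R_m = (7.1 − 4.9 + 11.1 + 7.7 + 1.8 − 6.7) / 6 = 2.6833%
Σ(R_i − R̄_i)(R_m − R̄_m) = 318.6750  ⇒  Cov = 318.6750 / 5 = 63.7350
Σ(R_m − R̄_m)² = 261.8483  ⇒  Var(R_m) = 261.8483 / 5 = 52.3697
β = Cov / Var(R_m) = 63.7350 / 52.3697 = 1.2170
MRP = 7.7% − 0.9% = 6.80%
E(R) = R_f + β × MRP = 0.9% + 1.2170 × 6.8% = 9.18%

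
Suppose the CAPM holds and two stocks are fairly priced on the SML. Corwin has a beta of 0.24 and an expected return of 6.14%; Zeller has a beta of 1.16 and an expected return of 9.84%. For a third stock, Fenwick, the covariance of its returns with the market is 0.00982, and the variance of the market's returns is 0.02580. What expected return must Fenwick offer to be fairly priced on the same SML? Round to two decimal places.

MRP = (9.84% − 6.14%) / (1.16 − 0.24) = 4.0217%
R_f = 6.14% − 0.24 × 4.0217% = 5.1748%
β_Fenwick = Cov / Var(R_m) = 0.00982 / 0.02580 = 0.3806
E(R_Fenwick) = R_f + β × MRP = 5.1748% + 0.3806 × 4.0217% = 6.71%

6.71%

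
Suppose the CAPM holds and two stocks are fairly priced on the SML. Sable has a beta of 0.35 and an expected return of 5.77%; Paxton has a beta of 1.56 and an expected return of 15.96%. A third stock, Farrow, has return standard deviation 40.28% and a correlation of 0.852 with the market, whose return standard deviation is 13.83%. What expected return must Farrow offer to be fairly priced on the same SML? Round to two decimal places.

MRP = (15.96% − 5.77%) / (1.56 − 0.35) = 8.4215%
R_f = 5.77% − 0.35 × 8.4215% = 2.8225%
β_Farrow = ρ·σ_i/σ_m = 0.852 × 40.28 / 13.83 = 2.4815
E(R_Farrow) = R_f + β × MRP = 2.8225% + 2.4815 × 8.4215% = 23.72%

23.72%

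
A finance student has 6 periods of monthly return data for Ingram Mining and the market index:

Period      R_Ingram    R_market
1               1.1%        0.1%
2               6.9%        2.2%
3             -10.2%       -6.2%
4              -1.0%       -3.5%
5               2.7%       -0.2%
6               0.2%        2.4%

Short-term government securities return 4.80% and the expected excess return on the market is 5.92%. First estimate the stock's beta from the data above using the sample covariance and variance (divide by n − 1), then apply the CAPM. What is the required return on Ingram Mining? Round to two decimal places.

Mean R_i = (1.1 + 6.9 − 10.2 − 1.0 + 2.7 + 0.2) / 6 = -0.0500%
Mean R_m = (0.1 + 2.2 − 6.2 − 3.5 − 0.2 + 2.4) / 6 = -0.8667%
Σ(R_i − R̄_i)(R_m − R̄_m) = 81.7100  ⇒  Cov = 81.7100 / 5 = 16.3420
Σ(R_m − R̄_m)² = 56.8333  ⇒  Var(R_m) = 56.8333 / 5 = 11.3667
β = Cov / Var(R_m) = 16.3420 / 11.3667 = 1.4377
E(R) = R_f + β × MRP = 4.80% + 1.4377 × 5.92% = 13.31%

13.31%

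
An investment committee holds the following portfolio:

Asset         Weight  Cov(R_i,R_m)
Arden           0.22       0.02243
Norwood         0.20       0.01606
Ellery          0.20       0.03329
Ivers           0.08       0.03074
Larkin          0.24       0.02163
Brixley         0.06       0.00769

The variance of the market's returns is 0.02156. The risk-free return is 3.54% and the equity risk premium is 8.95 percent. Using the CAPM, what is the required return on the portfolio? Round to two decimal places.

13.05%

β_Arden = 0.02243 / 0.02156 = 1.0404
β_Norwood = 0.01606 / 0.02156 = 0.7449
β_Ellery = 0.03329 / 0.02156 = 1.5441
β_Ivers = 0.03074 / 0.02156 = 1.4258
β_Larkin = 0.02163 / 0.02156 = 1.0032
β_Brixley = 0.00769 / 0.02156 = 0.3567
β_P = Σ w_i β_i = 0.22×1.0404 + 0.20×0.7449 + 0.20×1.5441 + 0.08×1.4258 + 0.24×1.0032 + 0.06×0.3567 = 1.0629
E(R_P) = R_f + β_P × MRP = 3.54% + 1.0629 × 8.95% = 13.05%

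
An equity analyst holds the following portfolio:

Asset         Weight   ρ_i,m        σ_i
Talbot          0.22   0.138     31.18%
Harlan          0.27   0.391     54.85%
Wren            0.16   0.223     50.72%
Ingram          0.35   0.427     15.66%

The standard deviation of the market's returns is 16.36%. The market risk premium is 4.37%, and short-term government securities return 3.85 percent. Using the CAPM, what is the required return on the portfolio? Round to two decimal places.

β_Talbot = 0.138 × 31.18% / 16.36% = 0.2630
β_Harlan = 0.391 × 54.85% / 16.36% = 1.3109
β_Wren = 0.223 × 50.72% / 16.36% = 0.6914
β_Ingram = 0.427 × 15.66% / 16.36% = 0.4087
β_P = Σ w_i β_i = 0.22×0.2630 + 0.27×1.3109 + 0.16×0.6914 + 0.35×0.4087 = 0.6655
E(R_P) = R_f + β_P × MRP = 3.85% + 0.6655 × 4.37% = 6.76%

6.76%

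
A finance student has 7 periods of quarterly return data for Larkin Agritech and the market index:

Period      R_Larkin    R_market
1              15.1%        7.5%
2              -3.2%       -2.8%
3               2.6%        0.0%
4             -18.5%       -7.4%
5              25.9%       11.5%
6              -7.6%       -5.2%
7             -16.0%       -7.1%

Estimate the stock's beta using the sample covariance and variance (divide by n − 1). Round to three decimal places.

2.170

Mean R_i = (15.1 − 3.2 + 2.6 − 18.5 + 25.9 − 7.6 − 16.0) / 7 = -0.2429%
Mean R_m = (7.5 − 2.8 + 0.0 − 7.4 + 11.5 − 5.2 − 7.1) / 7 = -0.5000%
Σ(R_i − R̄_i)(R_m − R̄_m) = 709.2300  ⇒  Cov = 709.2300 / 6 = 118.2050
Σ(R_m − R̄_m)² = 326.8000  ⇒  Var(R_m) = 326.8000 / 6 = 54.4667
β = Cov / Var(R_m) = 118.2050 / 54.4667 = 2.1702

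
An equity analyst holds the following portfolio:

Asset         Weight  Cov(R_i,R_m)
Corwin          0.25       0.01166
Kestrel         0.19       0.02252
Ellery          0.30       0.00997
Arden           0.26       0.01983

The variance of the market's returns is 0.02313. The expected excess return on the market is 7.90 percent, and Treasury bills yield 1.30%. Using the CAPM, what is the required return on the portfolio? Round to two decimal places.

β_Corwin = 0.01166 / 0.02313 = 0.5041
β_Kestrel = 0.02252 / 0.02313 = 0.9736
β_Ellery = 0.00997 / 0.02313 = 0.4310
β_Arden = 0.01983 / 0.02313 = 0.8573
β_P = Σ w_i β_i = 0.25×0.5041 + 0.19×0.9736 + 0.30×0.4310 + 0.26×0.8573 = 0.6632
E(R_P) = R_f + β_P × MRP = 1.30% + 0.6632 × 7.90% = 6.54%

6.54%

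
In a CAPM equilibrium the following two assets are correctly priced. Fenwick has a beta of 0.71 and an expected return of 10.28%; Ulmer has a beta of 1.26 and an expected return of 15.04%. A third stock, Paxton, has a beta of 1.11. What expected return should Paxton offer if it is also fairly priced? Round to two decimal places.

MRP (SML slope) = (15.04% − 10.28%) / (1.26 − 0.71) = 4.76% / 0.55 = 8.6545%
R_f (intercept) = 10.28% − 0.71 × 8.6545% = 4.1353%
E(R_Paxton) = R_f + β × MRP = 4.1353% + 1.11 × 8.6545% = 13.74%

13.74%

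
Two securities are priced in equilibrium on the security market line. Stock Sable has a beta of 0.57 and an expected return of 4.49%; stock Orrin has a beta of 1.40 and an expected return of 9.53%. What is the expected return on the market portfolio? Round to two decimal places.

7.10%

Both satisfy E(R) = R_f + β·MRP, so the slope of the SML is
MRP = (9.53% − 4.49%) / (1.40 − 0.57) = 5.04% / 0.83 = 6.0723%
R_f = E(R_Sable) − β_Sable·MRP = 4.49% − 0.57 × 6.0723% = 1.0288%
E(R_m) = R_f + MRP = 1.0288% + 6.0723% = 7.10%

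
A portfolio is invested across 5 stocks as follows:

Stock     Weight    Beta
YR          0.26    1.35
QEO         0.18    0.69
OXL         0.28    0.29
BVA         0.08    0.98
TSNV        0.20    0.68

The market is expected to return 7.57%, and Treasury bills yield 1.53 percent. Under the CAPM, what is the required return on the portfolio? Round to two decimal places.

6.19%

β_P = Σ w_i β_i = 0.26×1.35 + 0.18×0.69 + 0.28×0.29 + 0.08×0.98 + 0.20×0.68 = 0.7708
MRP = 7.57% − 1.53% = 6.04%
E(R_P) = R_f + β_P × MRP = 1.53% + 0.7708 × 6.04% = 6.19%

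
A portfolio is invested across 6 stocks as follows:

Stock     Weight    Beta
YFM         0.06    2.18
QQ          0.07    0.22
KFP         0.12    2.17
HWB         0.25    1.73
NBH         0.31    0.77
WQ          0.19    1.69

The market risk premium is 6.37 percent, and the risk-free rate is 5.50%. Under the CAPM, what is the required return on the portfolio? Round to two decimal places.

β_P = Σ w_i β_i = 0.06×2.18 + 0.07×0.22 + 0.12×2.17 + 0.25×1.73 + 0.31×0.77 + 0.19×1.69 = 1.3989
E(R_P) = R_f + β_P × MRP = 5.50% + 1.3989 × 6.37% = 14.41%

14.41%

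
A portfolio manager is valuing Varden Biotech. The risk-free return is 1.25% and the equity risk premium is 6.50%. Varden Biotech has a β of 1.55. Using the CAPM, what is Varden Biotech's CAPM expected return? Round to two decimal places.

E(R) = R_f + β × MRP = 1.25% + 1.55 × 6.50% = 11.33%

11.33%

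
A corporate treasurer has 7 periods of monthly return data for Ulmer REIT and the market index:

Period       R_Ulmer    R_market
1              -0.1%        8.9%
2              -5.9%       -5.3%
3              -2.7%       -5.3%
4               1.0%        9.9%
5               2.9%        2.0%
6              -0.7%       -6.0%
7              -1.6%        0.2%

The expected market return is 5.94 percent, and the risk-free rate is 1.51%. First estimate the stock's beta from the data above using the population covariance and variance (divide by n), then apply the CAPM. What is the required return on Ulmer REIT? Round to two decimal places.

Mean R_i = (-0.1 − 5.9 − 2.7 + 1.0 + 2.9 − 0.7 − 1.6) / 7 = -1.0143%
Mean R_m = (8.9 − 5.3 − 5.3 + 9.9 + 2.0 − 6.0 + 0.2) / 7 = 0.6286%
Σ(R_i − R̄_i)(R_m − R̄_m) = 68.7329  ⇒  Cov = 68.7329 / 7 = 9.8190
Σ(R_m − R̄_m)² = 270.6743  ⇒  Var(R_m) = 270.6743 / 7 = 38.6678
β = Cov / Var(R_m) = 9.8190 / 38.6678 = 0.2539
MRP = 5.94% − 1.51% = 4.43%
E(R) = R_f + β × MRP = 1.51% + 0.2539 × 4.43% = 2.63%

2.63%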